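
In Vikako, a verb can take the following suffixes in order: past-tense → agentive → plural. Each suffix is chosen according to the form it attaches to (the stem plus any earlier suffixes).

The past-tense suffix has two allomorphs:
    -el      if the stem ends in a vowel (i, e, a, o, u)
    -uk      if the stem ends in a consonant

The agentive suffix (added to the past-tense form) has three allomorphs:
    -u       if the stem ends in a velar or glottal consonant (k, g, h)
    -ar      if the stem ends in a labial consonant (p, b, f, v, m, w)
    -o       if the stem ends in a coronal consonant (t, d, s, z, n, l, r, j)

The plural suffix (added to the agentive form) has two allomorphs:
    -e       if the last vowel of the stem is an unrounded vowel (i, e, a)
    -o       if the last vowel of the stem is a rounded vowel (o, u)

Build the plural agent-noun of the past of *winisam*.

winisamukuo

*winisam* — final sound /m/ (a consonant) → -uk → *winisamuk*.
The past-tense form *winisamuk*: final consonant = /k/, velar/glottal → -u → *winisamuku*.
The agentive form *winisamuku*: last vowel = /u/, a rounded vowel → -o → *winisamukuo*.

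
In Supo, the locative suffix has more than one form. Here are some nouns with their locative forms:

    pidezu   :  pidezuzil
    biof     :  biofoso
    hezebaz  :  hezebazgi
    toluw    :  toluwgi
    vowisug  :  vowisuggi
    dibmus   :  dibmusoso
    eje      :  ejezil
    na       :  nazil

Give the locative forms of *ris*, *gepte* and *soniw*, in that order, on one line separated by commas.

risoso, geptezil, soniwgi

The alternation tracks the final sound of the stem — -oso when the stem ends in a voiceless consonant (*biof*, *dibmus*); -gi when the stem ends in a voiced consonant (*hezebaz*, *toluw*, *vowisug*); -zil when the stem ends in a vowel (*pidezu*, *eje*, *na*).
*ris*: final sound = /s/, a voiceless consonant → -oso → *risoso*.
Since the final sound of *gepte* is /e/ (a vowel), it takes -zil, giving *geptezil*.
Since the final sound of *soniw* is /w/ (a voiced consonant), it takes -gi, giving *soniwgi*.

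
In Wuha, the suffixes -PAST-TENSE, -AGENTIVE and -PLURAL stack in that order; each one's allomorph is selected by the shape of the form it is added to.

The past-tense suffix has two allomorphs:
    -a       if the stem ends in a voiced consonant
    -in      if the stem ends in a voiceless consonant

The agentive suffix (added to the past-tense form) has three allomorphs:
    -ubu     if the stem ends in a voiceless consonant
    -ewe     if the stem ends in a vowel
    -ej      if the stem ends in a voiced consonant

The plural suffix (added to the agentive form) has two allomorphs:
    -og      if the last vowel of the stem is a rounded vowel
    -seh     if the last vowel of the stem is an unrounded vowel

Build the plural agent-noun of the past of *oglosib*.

*oglosib*: final consonant = /b/, voiced → -a → *oglosiba*.
The final sound of the past-tense form *oglosiba* is /a/, which is a vowel, so the agentive suffix is -ewe, giving *oglosibaewe*.
Since the last vowel of the agentive form *oglosibaewe* is /e/ (an unrounded vowel), it takes -seh, giving *oglosibaeweseh*.

oglosibaeweseh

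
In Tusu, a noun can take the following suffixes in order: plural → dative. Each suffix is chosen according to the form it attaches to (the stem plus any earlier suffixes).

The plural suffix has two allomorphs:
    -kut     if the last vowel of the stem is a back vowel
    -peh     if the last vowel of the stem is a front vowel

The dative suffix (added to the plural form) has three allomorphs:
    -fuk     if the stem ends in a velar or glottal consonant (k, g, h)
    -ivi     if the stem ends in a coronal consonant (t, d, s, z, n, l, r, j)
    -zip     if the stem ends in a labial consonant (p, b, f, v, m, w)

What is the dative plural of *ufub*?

ufubkutivi

*ufub* — last vowel /u/ (a back vowel) → -kut → *ufubkut*.
The plural form *ufubkut*: final consonant = /t/, coronal → -ivi → *ufubkutivi*.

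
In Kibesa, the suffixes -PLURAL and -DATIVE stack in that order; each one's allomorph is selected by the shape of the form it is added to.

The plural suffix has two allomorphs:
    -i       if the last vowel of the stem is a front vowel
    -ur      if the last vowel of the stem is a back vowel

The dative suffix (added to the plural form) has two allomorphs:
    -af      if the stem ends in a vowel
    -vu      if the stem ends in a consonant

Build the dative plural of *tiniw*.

*tiniw*: last vowel = /i/, a front vowel → -i → *tiniwi*.
The plural form *tiniwi* — final sound /i/ (a vowel) → -af → *tiniwiaf*.

tiniwiaf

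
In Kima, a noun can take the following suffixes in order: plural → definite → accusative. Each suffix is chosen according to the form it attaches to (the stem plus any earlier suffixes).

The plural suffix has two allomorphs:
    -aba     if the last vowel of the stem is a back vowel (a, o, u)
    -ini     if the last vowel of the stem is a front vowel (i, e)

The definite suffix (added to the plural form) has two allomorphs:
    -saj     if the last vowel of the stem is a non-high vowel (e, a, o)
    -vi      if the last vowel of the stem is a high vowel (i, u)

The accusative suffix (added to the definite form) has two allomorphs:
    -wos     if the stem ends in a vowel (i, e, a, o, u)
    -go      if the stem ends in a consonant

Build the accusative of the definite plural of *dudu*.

*dudu* — last vowel /u/ (a back vowel) → -aba → *duduaba*.
The plural form *duduaba* — last vowel /a/ (a non-high vowel) → -saj → *duduabasaj*.
Since the final sound of the definite form *duduabasaj* is /j/ (a consonant), it takes -go, giving *duduabasajgo*.

duduabasajgo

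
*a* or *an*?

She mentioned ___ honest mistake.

The indefinite article is chosen by the initial *sound* of the following word, not its spelling.
*honest* begins with the sound /ɒ/ (silent h) — a vowel sound.
So the article is *an*: She mentioned an honest mistake.

an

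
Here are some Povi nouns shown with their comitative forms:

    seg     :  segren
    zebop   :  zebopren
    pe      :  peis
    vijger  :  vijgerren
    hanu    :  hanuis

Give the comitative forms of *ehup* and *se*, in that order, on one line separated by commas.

ehupren, seis

The pattern is consonant vs. vowel: -ren when the stem ends in a consonant (*seg*, *zebop*, *vijger*); -is when the stem ends in a vowel (*pe*, *hanu*).
*ehup* — final sound /p/ (a consonant) → -ren → *ehupren*.
*se* — final sound /e/ (a vowel) → -is → *seis*.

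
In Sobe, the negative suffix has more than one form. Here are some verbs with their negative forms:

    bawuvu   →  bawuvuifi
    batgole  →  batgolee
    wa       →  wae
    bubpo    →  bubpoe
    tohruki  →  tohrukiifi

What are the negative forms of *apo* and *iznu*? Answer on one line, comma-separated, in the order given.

apoe, iznuifi

The alternation tracks the last vowel of the stem — -ifi when the last vowel of the stem is a high vowel (*bawuvu*, *tohruki*); -e when the last vowel of the stem is a non-high vowel (*batgole*, *wa*, *bubpo*).
Since the last vowel of *apo* is /o/ (a non-high vowel), it takes -e, giving *apoe*.
The last vowel of *iznu* is /u/, which is a high vowel, so the suffix is -ifi, giving *iznuifi*.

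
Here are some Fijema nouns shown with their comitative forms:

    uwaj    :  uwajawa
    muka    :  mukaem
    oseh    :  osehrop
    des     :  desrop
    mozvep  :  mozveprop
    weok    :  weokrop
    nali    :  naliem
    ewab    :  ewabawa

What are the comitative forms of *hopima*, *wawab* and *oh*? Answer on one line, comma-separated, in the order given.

hopimaem, wawabawa, ohrop

The alternation tracks the final sound of the stem — -rop when the stem ends in a voiceless consonant (*oseh*, *des*, *mozvep*, *weok*); -awa when the stem ends in a voiced consonant (*uwaj*, *ewab*); -em when the stem ends in a vowel (*muka*, *nali*).
The final sound of *hopima* is /a/, which is a vowel, so the suffix is -em, giving *hopimaem*.
The final sound of *wawab* is /b/, which is a voiced consonant, so the suffix is -awa, giving *wawabawa*.
*oh* — final sound /h/ (a voiceless consonant) → -rop → *ohrop*.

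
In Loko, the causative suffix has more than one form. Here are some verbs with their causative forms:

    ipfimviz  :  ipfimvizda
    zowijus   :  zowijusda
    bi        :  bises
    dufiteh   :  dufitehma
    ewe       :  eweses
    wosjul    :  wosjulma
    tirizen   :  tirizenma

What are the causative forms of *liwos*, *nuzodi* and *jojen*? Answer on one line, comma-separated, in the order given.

liwosda, nuzodises, jojenma

The alternation tracks the final sound of the stem — -da when the stem ends in a sibilant (*ipfimviz*, *zowijus*); -ma when the stem ends in a non-sibilant consonant (*dufiteh*, *wosjul*, *tirizen*); -ses when the stem ends in a vowel (*bi*, *ewe*).
Since the final sound of *liwos* is /s/ (a sibilant), it takes -da, giving *liwosda*.
Since the final sound of *nuzodi* is /i/ (a vowel), it takes -ses, giving *nuzodises*.
*jojen*: final sound = /n/, a non-sibilant consonant → -ma → *jojenma*.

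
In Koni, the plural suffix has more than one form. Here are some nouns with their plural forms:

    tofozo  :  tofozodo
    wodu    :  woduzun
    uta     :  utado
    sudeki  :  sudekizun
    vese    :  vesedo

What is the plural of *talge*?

The suffix is conditioned by the last vowel: -zun when the last vowel of the stem is a high vowel (*wodu*, *sudeki*); -do when the last vowel of the stem is a non-high vowel (*tofozo*, *uta*, *vese*).
*talge*: last vowel = /e/, a non-high vowel → -do → *talgedo*.

talgedo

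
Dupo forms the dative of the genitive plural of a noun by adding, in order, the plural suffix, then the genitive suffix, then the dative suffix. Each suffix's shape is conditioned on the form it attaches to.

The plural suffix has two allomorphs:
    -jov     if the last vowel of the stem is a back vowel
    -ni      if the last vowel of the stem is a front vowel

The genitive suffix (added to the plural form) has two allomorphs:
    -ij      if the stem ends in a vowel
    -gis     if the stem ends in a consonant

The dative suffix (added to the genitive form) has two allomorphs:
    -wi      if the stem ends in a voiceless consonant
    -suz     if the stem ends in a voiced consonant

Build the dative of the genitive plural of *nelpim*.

nelpimniijsuz

*nelpim* — last vowel /i/ (a front vowel) → -ni → *nelpimni*.
Since the final sound of the plural form *nelpimni* is /i/ (a vowel), it takes -ij, giving *nelpimniij*.
The genitive form *nelpimniij*: final consonant = /j/, voiced → -suz → *nelpimniijsuz*.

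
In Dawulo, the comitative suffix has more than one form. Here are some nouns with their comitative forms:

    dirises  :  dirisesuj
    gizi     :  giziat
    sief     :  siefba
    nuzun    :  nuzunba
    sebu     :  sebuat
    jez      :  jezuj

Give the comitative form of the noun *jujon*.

The pattern is sibilance of the final sound: -uj when the stem ends in a sibilant (*dirises*, *jez*); -ba when the stem ends in a non-sibilant consonant (*sief*, *nuzun*); -at when the stem ends in a vowel (*gizi*, *sebu*).
The final sound of *jujon* is /n/, which is a non-sibilant consonant, so the suffix is -ba, giving *jujonba*.

jujonba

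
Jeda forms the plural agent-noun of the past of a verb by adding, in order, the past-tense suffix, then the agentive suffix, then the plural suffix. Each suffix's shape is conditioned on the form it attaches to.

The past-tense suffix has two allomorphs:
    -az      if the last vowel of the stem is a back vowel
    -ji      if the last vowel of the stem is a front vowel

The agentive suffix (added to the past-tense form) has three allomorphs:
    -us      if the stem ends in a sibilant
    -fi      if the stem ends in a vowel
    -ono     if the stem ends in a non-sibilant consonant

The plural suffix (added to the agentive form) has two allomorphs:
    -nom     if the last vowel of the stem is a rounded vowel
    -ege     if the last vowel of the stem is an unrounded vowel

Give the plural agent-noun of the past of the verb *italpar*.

italparazusnom

*italpar* — last vowel /a/ (a back vowel) → -az → *italparaz*.
The past-tense form *italparaz*: final sound = /z/, a sibilant → -us → *italparazus*.
The last vowel of the agentive form *italparazus* is /u/, which is a rounded vowel, so the plural suffix is -nom, giving *italparazusnom*.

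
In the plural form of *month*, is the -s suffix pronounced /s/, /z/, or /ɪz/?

The stem *month* ends in a voiceless non-sibilant consonant.
The plural suffix surfaces as /ɪz/ after sibilants, /s/ after other voiceless consonants, and /z/ after other voiced sounds.
So the plural -s on *month* is pronounced /s/.

/s/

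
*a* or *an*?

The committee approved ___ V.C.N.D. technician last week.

The indefinite article is chosen by the initial *sound* of the following word, not its spelling.
The initialism *V.C.N.D.* is read letter by letter; the first letter, V, is pronounced /viː/, which begins with a consonant sound.
So the article is *a*: The committee approved a V.C.N.D. technician last week.

a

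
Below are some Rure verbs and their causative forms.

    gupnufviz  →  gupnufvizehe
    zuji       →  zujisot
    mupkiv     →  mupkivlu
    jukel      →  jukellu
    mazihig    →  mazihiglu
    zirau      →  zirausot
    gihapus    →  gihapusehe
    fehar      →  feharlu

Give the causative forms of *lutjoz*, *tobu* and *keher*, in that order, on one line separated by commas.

The suffix is conditioned by the final sound: -ehe when the stem ends in a sibilant (*gupnufviz*, *gihapus*); -lu when the stem ends in a non-sibilant consonant (*mupkiv*, *jukel*, *mazihig*, *fehar*); -sot when the stem ends in a vowel (*zuji*, *zirau*).
Since the final sound of *lutjoz* is /z/ (a sibilant), it takes -ehe, giving *lutjozehe*.
*tobu* — final sound /u/ (a vowel) → -sot → *tobusot*.
Since the final sound of *keher* is /r/ (a non-sibilant consonant), it takes -lu, giving *keherlu*.

lutjozehe, tobusot, keherlu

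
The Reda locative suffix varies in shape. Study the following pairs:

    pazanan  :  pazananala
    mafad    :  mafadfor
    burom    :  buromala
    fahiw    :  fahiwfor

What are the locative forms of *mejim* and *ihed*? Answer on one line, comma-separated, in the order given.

The alternation tracks the final consonant of the stem — -ala when the stem ends in a nasal (*pazanan*, *burom*); -for when the stem ends in a non-nasal consonant (*mafad*, *fahiw*).
*mejim* — final consonant /m/ (a nasal) → -ala → *mejimala*.
Since the final consonant of *ihed* is /d/ (non-nasal), it takes -for, giving *ihedfor*.

mejimala, ihedfor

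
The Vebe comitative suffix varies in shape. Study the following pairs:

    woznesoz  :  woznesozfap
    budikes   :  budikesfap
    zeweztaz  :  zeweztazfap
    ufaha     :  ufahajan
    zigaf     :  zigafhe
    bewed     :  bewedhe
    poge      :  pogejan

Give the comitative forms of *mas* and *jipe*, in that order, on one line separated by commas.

masfap, jipejan

The pattern is sibilance of the final sound: -fap when the stem ends in a sibilant (*woznesoz*, *budikes*, *zeweztaz*); -he when the stem ends in a non-sibilant consonant (*zigaf*, *bewed*); -jan when the stem ends in a vowel (*ufaha*, *poge*).
*mas*: final sound = /s/, a sibilant → -fap → *masfap*.
Since the final sound of *jipe* is /e/ (a vowel), it takes -jan, giving *jipejan*.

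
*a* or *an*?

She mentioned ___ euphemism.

The indefinite article is chosen by the initial *sound* of the following word, not its spelling.
*euphemism* begins with the sound /juː/ (eu pronounced /juː/) — a consonant sound.
So the article is *a*: She mentioned a euphemism.

a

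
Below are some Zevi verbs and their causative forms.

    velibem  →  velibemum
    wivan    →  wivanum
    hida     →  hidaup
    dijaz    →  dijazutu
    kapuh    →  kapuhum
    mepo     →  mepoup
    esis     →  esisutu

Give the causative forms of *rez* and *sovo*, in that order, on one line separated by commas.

Looking at the final sound of each stem: -utu when the stem ends in a sibilant (*dijaz*, *esis*); -um when the stem ends in a non-sibilant consonant (*velibem*, *wivan*, *kapuh*); -up when the stem ends in a vowel (*hida*, *mepo*).
*rez* — final sound /z/ (a sibilant) → -utu → *rezutu*.
The final sound of *sovo* is /o/, which is a vowel, so the suffix is -up, giving *sovoup*.

rezutu, sovoup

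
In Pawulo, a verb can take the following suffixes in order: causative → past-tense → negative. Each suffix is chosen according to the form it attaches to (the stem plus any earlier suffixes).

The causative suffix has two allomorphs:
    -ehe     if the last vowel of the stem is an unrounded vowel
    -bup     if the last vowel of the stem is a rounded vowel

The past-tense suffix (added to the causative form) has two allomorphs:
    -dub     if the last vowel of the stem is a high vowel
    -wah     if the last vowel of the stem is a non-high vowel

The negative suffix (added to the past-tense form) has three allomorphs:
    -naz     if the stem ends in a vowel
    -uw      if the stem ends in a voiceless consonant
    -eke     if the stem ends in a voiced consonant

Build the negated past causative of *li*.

liehewahuw

*li* — last vowel /i/ (an unrounded vowel) → -ehe → *liehe*.
Since the last vowel of the causative form *liehe* is /e/ (a non-high vowel), it takes -wah, giving *liehewah*.
The final sound of the past-tense form *liehewah* is /h/, which is a voiceless consonant, so the negative suffix is -uw, giving *liehewahuw*.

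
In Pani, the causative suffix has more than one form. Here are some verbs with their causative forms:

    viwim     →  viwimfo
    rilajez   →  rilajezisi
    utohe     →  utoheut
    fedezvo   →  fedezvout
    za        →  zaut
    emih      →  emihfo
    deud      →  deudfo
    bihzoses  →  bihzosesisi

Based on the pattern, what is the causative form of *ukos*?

The suffix is conditioned by the final sound: -isi when the stem ends in a sibilant (*rilajez*, *bihzoses*); -fo when the stem ends in a non-sibilant consonant (*viwim*, *emih*, *deud*); -ut when the stem ends in a vowel (*utohe*, *fedezvo*, *za*).
Since the final sound of *ukos* is /s/ (a sibilant), it takes -isi, giving *ukosisi*.

ukosisi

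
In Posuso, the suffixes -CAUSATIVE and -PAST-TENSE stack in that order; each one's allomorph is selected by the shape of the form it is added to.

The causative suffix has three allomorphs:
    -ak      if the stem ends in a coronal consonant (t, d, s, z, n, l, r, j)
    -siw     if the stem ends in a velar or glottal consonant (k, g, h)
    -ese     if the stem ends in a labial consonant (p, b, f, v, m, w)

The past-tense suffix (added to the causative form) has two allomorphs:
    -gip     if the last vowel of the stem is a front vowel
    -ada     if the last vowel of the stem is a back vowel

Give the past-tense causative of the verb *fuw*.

*fuw* — final consonant /w/ (labial) → -ese → *fuwese*.
The causative form *fuwese* — last vowel /e/ (a front vowel) → -gip → *fuwesegip*.

fuwesegip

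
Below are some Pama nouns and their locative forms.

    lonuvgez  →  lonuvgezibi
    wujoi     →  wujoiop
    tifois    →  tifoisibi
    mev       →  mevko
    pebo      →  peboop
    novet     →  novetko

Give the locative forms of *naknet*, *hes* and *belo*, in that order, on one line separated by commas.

Looking at the final sound of each stem: -ibi when the stem ends in a sibilant (*lonuvgez*, *tifois*); -ko when the stem ends in a non-sibilant consonant (*mev*, *novet*); -op when the stem ends in a vowel (*wujoi*, *pebo*).
The final sound of *naknet* is /t/, which is a non-sibilant consonant, so the suffix is -ko, giving *naknetko*.
*hes*: final sound = /s/, a sibilant → -ibi → *hesibi*.
*belo*: final sound = /o/, a vowel → -op → *beloop*.

naknetko, hesibi, beloop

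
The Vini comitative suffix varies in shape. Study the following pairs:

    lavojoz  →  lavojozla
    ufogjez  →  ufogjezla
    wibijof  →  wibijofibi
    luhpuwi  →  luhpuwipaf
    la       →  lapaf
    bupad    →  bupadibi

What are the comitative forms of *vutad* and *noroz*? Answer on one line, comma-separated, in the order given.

vutadibi, norozla

The alternation tracks the final sound of the stem — -la when the stem ends in a sibilant (*lavojoz*, *ufogjez*); -ibi when the stem ends in a non-sibilant consonant (*wibijof*, *bupad*); -paf when the stem ends in a vowel (*luhpuwi*, *la*).
The final sound of *vutad* is /d/, which is a non-sibilant consonant, so the suffix is -ibi, giving *vutadibi*.
*noroz*: final sound = /z/, a sibilant → -la → *norozla*.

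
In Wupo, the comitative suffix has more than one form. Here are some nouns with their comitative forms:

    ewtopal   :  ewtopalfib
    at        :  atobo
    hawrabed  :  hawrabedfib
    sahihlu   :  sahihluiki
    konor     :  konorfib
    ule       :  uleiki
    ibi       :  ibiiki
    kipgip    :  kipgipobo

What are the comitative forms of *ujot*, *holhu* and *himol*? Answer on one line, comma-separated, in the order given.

ujotobo, holhuiki, himolfib

The pattern is voicing of the final sound: -obo when the stem ends in a voiceless consonant (*at*, *kipgip*); -fib when the stem ends in a voiced consonant (*ewtopal*, *hawrabed*, *konor*); -iki when the stem ends in a vowel (*sahihlu*, *ule*, *ibi*).
Since the final sound of *ujot* is /t/ (a voiceless consonant), it takes -obo, giving *ujotobo*.
*holhu*: final sound = /u/, a vowel → -iki → *holhuiki*.
Since the final sound of *himol* is /l/ (a voiced consonant), it takes -fib, giving *himolfib*.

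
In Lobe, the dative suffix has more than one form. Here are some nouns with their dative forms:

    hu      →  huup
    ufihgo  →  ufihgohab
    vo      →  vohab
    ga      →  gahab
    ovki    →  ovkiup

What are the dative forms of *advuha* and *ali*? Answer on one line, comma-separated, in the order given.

advuhahab, aliup

The pattern is height harmony: -up when the last vowel of the stem is a high vowel (*hu*, *ovki*); -hab when the last vowel of the stem is a non-high vowel (*ufihgo*, *vo*, *ga*).
The last vowel of *advuha* is /a/, which is a non-high vowel, so the suffix is -hab, giving *advuhahab*.
The last vowel of *ali* is /i/, which is a high vowel, so the suffix is -up, giving *aliup*.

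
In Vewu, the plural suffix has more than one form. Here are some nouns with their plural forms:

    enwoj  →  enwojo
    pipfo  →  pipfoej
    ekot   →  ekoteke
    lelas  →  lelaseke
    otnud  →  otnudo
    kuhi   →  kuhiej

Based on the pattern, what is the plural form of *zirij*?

The alternation tracks the final sound of the stem — -eke when the stem ends in a voiceless consonant (*ekot*, *lelas*); -o when the stem ends in a voiced consonant (*enwoj*, *otnud*); -ej when the stem ends in a vowel (*pipfo*, *kuhi*).
*zirij*: final sound = /j/, a voiced consonant → -o → *zirijo*.

zirijo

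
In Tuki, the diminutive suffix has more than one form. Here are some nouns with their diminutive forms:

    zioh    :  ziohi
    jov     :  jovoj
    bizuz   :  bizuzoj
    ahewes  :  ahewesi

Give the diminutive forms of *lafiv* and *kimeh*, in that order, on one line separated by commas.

The suffix is conditioned by the final consonant: -i when the stem ends in a voiceless consonant (*zioh*, *ahewes*); -oj when the stem ends in a voiced consonant (*jov*, *bizuz*).
The final consonant of *lafiv* is /v/, which is voiced, so the suffix is -oj, giving *lafivoj*.
The final consonant of *kimeh* is /h/, which is voiceless, so the suffix is -i, giving *kimehi*.

lafivoj, kimehi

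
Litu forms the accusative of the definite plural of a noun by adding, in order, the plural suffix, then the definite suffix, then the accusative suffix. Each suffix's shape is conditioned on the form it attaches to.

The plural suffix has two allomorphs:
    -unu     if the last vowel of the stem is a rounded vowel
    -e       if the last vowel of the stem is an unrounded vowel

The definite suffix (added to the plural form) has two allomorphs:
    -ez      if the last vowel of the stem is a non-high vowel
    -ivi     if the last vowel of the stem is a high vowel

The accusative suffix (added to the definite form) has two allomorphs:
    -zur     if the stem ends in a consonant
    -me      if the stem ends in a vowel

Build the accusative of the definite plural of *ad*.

*ad*: last vowel = /a/, an unrounded vowel → -e → *ade*.
The plural form *ade*: last vowel = /e/, a non-high vowel → -ez → *adeez*.
The final sound of the definite form *adeez* is /z/, which is a consonant, so the accusative suffix is -zur, giving *adeezzur*.

adeezzur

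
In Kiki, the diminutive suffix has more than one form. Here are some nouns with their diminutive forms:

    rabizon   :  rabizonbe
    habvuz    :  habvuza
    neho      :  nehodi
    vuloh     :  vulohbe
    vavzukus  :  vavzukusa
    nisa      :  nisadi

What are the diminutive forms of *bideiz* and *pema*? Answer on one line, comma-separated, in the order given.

The pattern is sibilance of the final sound: -a when the stem ends in a sibilant (*habvuz*, *vavzukus*); -be when the stem ends in a non-sibilant consonant (*rabizon*, *vuloh*); -di when the stem ends in a vowel (*neho*, *nisa*).
*bideiz*: final sound = /z/, a sibilant → -a → *bideiza*.
Since the final sound of *pema* is /a/ (a vowel), it takes -di, giving *pemadi*.

bideiza, pemadi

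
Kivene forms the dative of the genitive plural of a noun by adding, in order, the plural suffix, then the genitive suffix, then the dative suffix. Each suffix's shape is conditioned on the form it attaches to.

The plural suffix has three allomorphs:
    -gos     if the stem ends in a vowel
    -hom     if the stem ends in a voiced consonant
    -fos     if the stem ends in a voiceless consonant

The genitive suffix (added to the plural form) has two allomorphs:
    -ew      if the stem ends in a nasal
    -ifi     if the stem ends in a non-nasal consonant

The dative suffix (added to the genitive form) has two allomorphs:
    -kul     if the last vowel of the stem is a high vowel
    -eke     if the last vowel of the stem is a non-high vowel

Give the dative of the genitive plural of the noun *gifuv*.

The final sound of *gifuv* is /v/, which is a voiced consonant, so the plural suffix is -hom, giving *gifuvhom*.
The plural form *gifuvhom* — final consonant /m/ (a nasal) → -ew → *gifuvhomew*.
The genitive form *gifuvhomew* — last vowel /e/ (a non-high vowel) → -eke → *gifuvhomeweke*.

gifuvhomeweke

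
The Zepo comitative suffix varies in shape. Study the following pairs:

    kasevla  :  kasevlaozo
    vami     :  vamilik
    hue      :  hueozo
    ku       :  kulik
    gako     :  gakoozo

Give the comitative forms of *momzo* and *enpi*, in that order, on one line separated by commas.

momzoozo, enpilik

The suffix is conditioned by the last vowel: -lik when the last vowel of the stem is a high vowel (*vami*, *ku*); -ozo when the last vowel of the stem is a non-high vowel (*kasevla*, *hue*, *gako*).
The last vowel of *momzo* is /o/, which is a non-high vowel, so the suffix is -ozo, giving *momzoozo*.
The last vowel of *enpi* is /i/, which is a high vowel, so the suffix is -lik, giving *enpilik*.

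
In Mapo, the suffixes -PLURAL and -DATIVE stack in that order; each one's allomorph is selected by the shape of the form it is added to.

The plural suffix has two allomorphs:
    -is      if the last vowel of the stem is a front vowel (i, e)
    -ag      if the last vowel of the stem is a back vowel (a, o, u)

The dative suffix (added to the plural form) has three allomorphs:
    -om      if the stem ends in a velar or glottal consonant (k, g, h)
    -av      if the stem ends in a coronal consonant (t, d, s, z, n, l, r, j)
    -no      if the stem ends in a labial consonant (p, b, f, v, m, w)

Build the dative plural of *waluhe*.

*waluhe* — last vowel /e/ (a front vowel) → -is → *waluheis*.
The plural form *waluheis*: final consonant = /s/, coronal → -av → *waluheisav*.

waluheisav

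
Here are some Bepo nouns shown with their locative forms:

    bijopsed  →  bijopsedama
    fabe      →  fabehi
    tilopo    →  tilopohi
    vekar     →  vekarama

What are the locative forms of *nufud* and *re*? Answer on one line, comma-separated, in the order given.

nufudama, rehi

The pattern is consonant vs. vowel: -ama when the stem ends in a consonant (*bijopsed*, *vekar*); -hi when the stem ends in a vowel (*fabe*, *tilopo*).
The final sound of *nufud* is /d/, which is a consonant, so the suffix is -ama, giving *nufudama*.
The final sound of *re* is /e/, which is a vowel, so the suffix is -hi, giving *rehi*.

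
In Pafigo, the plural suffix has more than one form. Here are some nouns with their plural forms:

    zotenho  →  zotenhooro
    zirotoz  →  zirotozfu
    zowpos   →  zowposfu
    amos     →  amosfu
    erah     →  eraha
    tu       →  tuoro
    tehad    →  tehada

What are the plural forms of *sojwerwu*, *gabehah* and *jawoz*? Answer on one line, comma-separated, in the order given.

sojwerwuoro, gabehaha, jawozfu

The pattern is sibilance of the final sound: -fu when the stem ends in a sibilant (*zirotoz*, *zowpos*, *amos*); -a when the stem ends in a non-sibilant consonant (*erah*, *tehad*); -oro when the stem ends in a vowel (*zotenho*, *tu*).
*sojwerwu* — final sound /u/ (a vowel) → -oro → *sojwerwuoro*.
*gabehah*: final sound = /h/, a non-sibilant consonant → -a → *gabehaha*.
*jawoz*: final sound = /z/, a sibilant → -fu → *jawozfu*.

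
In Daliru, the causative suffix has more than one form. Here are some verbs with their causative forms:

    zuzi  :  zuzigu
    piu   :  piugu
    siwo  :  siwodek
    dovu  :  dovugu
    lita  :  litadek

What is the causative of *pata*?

patadek

The suffix is conditioned by the last vowel: -gu when the last vowel of the stem is a high vowel (*zuzi*, *piu*, *dovu*); -dek when the last vowel of the stem is a non-high vowel (*siwo*, *lita*).
The last vowel of *pata* is /a/, which is a non-high vowel, so the suffix is -dek, giving *patadek*.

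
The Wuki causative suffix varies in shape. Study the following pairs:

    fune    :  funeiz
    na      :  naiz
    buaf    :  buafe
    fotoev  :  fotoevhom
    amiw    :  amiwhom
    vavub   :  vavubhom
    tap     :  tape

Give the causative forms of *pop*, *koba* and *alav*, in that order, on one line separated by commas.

pope, kobaiz, alavhom

Looking at the final sound of each stem: -e when the stem ends in a voiceless consonant (*buaf*, *tap*); -hom when the stem ends in a voiced consonant (*fotoev*, *amiw*, *vavub*); -iz when the stem ends in a vowel (*fune*, *na*).
*pop* — final sound /p/ (a voiceless consonant) → -e → *pope*.
The final sound of *koba* is /a/, which is a vowel, so the suffix is -iz, giving *kobaiz*.
The final sound of *alav* is /v/, which is a voiced consonant, so the suffix is -hom, giving *alavhom*.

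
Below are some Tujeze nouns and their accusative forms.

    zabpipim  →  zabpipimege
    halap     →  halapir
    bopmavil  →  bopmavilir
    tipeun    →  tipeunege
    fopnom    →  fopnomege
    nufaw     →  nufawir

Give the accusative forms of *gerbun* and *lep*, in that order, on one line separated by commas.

gerbunege, lepir

The alternation tracks the final consonant of the stem — -ege when the stem ends in a nasal (*zabpipim*, *tipeun*, *fopnom*); -ir when the stem ends in a non-nasal consonant (*halap*, *bopmavil*, *nufaw*).
*gerbun*: final consonant = /n/, a nasal → -ege → *gerbunege*.
Since the final consonant of *lep* is /p/ (non-nasal), it takes -ir, giving *lepir*.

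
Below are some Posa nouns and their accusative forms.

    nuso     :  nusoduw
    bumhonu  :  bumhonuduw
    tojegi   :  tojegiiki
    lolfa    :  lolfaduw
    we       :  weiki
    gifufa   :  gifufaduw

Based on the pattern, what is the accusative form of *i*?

The alternation tracks the last vowel of the stem — -iki when the last vowel of the stem is a front vowel (*tojegi*, *we*); -duw when the last vowel of the stem is a back vowel (*nuso*, *bumhonu*, *lolfa*, *gifufa*).
*i*: last vowel = /i/, a front vowel → -iki → *iiki*.

iiki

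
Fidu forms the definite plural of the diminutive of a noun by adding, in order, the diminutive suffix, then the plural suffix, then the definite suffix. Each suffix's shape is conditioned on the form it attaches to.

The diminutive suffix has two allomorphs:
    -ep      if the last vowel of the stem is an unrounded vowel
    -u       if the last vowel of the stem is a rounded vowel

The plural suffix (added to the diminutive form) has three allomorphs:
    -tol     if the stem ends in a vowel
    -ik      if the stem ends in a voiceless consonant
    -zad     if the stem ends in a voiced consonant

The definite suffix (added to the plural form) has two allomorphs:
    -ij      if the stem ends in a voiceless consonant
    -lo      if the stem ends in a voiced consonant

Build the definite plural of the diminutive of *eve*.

eveepikij

*eve*: last vowel = /e/, an unrounded vowel → -ep → *eveep*.
The diminutive form *eveep* — final sound /p/ (a voiceless consonant) → -ik → *eveepik*.
Since the final consonant of the plural form *eveepik* is /k/ (voiceless), it takes -ij, giving *eveepikij*.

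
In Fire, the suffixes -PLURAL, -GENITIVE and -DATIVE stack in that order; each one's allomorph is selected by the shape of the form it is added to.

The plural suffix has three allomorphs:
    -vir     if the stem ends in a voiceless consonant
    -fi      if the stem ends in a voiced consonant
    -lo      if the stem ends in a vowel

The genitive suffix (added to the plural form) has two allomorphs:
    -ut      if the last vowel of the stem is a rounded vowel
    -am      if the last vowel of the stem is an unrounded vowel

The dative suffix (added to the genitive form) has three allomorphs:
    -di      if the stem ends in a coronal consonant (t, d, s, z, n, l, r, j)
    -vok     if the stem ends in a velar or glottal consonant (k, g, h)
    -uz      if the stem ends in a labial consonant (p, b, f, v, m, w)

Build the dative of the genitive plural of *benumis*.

*benumis*: final sound = /s/, a voiceless consonant → -vir → *benumisvir*.
The plural form *benumisvir*: last vowel = /i/, an unrounded vowel → -am → *benumisviram*.
The final consonant of the genitive form *benumisviram* is /m/, which is labial, so the dative suffix is -uz, giving *benumisviramuz*.

benumisviramuz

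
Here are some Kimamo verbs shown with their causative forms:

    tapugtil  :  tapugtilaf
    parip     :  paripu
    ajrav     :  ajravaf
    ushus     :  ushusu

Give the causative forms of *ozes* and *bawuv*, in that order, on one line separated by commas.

ozesu, bawuvaf

The alternation tracks the final consonant of the stem — -u when the stem ends in a voiceless consonant (*parip*, *ushus*); -af when the stem ends in a voiced consonant (*tapugtil*, *ajrav*).
*ozes*: final consonant = /s/, voiceless → -u → *ozesu*.
*bawuv* — final consonant /v/ (voiced) → -af → *bawuvaf*.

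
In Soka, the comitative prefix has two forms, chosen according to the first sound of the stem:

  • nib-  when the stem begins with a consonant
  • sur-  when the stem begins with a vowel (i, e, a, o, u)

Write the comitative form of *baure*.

*baure*: first sound = /b/, a consonant → nib- → *nibbaure*.

nibbaure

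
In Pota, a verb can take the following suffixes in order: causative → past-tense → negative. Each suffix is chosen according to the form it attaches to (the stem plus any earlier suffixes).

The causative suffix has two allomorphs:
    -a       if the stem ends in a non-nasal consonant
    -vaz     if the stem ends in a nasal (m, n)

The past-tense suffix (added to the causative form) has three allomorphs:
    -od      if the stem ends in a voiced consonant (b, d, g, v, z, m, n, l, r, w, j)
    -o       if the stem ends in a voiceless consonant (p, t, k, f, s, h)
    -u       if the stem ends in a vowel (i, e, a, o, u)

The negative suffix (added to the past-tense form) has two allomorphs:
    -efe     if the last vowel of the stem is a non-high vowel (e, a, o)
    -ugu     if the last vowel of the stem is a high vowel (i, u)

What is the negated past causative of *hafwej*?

hafwejauugu

*hafwej* — final consonant /j/ (non-nasal) → -a → *hafweja*.
The causative form *hafweja* — final sound /a/ (a vowel) → -u → *hafwejau*.
The past-tense form *hafwejau* — last vowel /u/ (a high vowel) → -ugu → *hafwejauugu*.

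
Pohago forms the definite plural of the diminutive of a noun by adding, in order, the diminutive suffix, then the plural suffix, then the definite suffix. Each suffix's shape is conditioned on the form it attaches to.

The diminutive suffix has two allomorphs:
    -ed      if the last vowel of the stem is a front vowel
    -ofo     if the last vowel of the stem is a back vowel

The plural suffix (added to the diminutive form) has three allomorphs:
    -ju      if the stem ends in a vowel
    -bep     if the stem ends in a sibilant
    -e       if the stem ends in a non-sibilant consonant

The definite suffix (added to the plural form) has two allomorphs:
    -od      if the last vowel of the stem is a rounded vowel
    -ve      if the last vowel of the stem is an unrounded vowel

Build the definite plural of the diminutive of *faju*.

*faju* — last vowel /u/ (a back vowel) → -ofo → *fajuofo*.
The final sound of the diminutive form *fajuofo* is /o/, which is a vowel, so the plural suffix is -ju, giving *fajuofoju*.
Since the last vowel of the plural form *fajuofoju* is /u/ (a rounded vowel), it takes -od, giving *fajuofojuod*.

fajuofojuod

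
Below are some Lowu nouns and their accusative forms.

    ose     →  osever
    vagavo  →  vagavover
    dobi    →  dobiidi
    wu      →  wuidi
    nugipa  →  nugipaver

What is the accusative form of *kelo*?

kelover

The suffix is conditioned by the last vowel: -idi when the last vowel of the stem is a high vowel (*dobi*, *wu*); -ver when the last vowel of the stem is a non-high vowel (*ose*, *vagavo*, *nugipa*).
*kelo* — last vowel /o/ (a non-high vowel) → -ver → *kelover*.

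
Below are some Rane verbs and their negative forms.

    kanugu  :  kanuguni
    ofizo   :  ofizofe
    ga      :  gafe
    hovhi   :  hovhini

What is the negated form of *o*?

ofe

The suffix is conditioned by the last vowel: -ni when the last vowel of the stem is a high vowel (*kanugu*, *hovhi*); -fe when the last vowel of the stem is a non-high vowel (*ofizo*, *ga*).
Since the last vowel of *o* is /o/ (a non-high vowel), it takes -fe, giving *ofe*.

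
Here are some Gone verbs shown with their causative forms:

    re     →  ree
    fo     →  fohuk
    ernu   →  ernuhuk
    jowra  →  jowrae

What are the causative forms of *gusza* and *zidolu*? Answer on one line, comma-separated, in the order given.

guszae, zidoluhuk

The alternation tracks the last vowel of the stem — -huk when the last vowel of the stem is a rounded vowel (*fo*, *ernu*); -e when the last vowel of the stem is an unrounded vowel (*re*, *jowra*).
Since the last vowel of *gusza* is /a/ (an unrounded vowel), it takes -e, giving *guszae*.
*zidolu* — last vowel /u/ (a rounded vowel) → -huk → *zidoluhuk*.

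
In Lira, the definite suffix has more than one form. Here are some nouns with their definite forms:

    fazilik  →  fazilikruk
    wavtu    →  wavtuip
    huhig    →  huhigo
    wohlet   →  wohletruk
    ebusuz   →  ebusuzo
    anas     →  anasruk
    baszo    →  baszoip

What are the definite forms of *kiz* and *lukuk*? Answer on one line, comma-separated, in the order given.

kizo, lukukruk

The pattern is voicing of the final sound: -ruk when the stem ends in a voiceless consonant (*fazilik*, *wohlet*, *anas*); -o when the stem ends in a voiced consonant (*huhig*, *ebusuz*); -ip when the stem ends in a vowel (*wavtu*, *baszo*).
The final sound of *kiz* is /z/, which is a voiced consonant, so the suffix is -o, giving *kizo*.
*lukuk*: final sound = /k/, a voiceless consonant → -ruk → *lukukruk*.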